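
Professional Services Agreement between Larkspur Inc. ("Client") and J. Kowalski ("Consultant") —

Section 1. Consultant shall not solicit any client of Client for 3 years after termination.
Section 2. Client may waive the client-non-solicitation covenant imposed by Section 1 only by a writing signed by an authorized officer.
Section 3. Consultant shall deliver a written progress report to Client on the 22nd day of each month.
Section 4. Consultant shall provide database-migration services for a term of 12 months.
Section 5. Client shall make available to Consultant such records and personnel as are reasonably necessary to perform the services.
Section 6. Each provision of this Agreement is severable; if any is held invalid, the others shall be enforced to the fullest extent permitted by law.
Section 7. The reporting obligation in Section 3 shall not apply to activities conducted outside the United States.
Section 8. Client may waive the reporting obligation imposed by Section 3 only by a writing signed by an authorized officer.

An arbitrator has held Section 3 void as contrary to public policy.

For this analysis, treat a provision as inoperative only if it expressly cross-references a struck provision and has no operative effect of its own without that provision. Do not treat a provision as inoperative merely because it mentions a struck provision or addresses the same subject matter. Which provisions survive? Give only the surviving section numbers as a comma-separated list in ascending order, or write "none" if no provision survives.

Section 3 is struck. Section 7 operates only by reference to Section 3, so it falls with Section 3. Section 8 merely fixes the waiver condition for Section 3; with Section 3 gone it has nothing to operate on and falls away. Under the severability clause in Section 6, the remaining provisions continue in force. Section 1, Section 2, Section 4, Section 5, and Section 6 remain in effect.

1, 2, 4, 5, 6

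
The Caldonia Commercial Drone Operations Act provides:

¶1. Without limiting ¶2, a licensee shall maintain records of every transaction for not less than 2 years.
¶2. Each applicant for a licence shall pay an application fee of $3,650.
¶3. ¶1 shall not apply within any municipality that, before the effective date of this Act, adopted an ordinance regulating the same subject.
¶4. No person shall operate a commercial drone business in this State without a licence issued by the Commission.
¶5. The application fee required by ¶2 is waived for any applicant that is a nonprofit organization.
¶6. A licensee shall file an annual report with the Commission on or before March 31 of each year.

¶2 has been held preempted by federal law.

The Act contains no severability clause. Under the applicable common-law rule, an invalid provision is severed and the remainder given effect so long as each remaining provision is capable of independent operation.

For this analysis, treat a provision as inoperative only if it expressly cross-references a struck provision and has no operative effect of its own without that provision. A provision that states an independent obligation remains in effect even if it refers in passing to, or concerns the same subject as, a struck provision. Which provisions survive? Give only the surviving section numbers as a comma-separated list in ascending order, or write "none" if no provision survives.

¶2 is struck. ¶5 operates only by reference to ¶2, so it falls with ¶2. ¶1 mentions ¶2 but its own obligation stands independently of ¶2, so ¶1 is not affected. Under the stated default rule, only provisions that cannot operate independently fall away; the rest are enforced. ¶1, ¶3, ¶4, and ¶6 remain in effect.

1, 3, 4, 6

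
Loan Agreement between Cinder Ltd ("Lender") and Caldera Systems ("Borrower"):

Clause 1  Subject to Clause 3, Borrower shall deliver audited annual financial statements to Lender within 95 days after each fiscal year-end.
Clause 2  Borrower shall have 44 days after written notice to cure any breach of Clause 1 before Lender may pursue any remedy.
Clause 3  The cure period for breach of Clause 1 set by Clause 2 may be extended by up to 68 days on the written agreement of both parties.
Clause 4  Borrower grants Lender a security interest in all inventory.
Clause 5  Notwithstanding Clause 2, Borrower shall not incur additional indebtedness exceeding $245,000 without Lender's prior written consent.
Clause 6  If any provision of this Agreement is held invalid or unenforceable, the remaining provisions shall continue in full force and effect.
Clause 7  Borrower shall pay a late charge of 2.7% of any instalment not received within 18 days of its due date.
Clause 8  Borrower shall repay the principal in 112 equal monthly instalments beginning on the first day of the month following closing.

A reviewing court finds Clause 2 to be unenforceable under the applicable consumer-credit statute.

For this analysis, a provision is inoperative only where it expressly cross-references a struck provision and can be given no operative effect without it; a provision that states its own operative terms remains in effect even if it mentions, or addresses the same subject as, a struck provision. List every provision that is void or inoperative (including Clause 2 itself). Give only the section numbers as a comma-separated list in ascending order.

2, 3

Clause 2 is struck. Clause 3 operates only by reference to Clause 2, so it falls with Clause 2. Clause 1 mentions Clause 3 but its own obligation stands independently of Clause 3, so Clause 1 is not affected. Although Clause 5 refers to Clause 2, its operative terms do not depend on Clause 2, so it remains in effect. Clause 6 is a severability clause and preserves every provision that can still be given independent effect. That leaves Clause 1, Clause 4, Clause 5, Clause 6, Clause 7, and Clause 8 in effect.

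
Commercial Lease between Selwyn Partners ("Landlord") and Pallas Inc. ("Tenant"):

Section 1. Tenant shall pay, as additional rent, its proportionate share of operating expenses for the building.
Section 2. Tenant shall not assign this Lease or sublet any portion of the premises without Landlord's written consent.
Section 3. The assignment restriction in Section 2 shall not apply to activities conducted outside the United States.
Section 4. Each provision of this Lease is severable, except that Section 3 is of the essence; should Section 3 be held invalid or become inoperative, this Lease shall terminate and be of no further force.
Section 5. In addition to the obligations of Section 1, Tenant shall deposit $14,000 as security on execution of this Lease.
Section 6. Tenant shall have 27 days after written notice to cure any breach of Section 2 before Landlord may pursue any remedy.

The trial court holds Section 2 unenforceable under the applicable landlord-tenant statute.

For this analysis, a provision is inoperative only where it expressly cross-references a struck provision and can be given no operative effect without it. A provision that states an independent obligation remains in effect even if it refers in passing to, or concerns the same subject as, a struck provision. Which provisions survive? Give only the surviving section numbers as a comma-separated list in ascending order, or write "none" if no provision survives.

none

Section 2 is struck. The whole of Section 3 is the carve-out from the assignment restriction, defined by reference to Section 2, so Section 3 cannot stand once Section 2 is removed. Section 6 has no operative effect of its own apart from Section 2 and is therefore inoperative. Section 4 makes Section 3 an essential term, and Section 3 has been rendered inoperative by the cascade; under Section 4, the entire Lease is therefore void. No provision of the Lease survives.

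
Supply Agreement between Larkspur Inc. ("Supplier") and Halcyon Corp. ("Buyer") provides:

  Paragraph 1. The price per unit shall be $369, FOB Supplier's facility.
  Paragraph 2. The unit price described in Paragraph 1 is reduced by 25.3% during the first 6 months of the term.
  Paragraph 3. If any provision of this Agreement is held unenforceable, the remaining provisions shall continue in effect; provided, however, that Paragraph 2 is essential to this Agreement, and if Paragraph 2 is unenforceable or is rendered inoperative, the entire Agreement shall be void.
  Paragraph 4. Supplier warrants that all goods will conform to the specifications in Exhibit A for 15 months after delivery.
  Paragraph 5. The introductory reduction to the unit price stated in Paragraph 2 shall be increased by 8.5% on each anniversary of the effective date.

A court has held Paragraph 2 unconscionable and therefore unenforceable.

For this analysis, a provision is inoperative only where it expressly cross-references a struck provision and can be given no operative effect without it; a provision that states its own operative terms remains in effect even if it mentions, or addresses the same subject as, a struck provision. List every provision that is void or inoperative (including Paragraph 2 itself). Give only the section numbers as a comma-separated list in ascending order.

Paragraph 2 is struck. Paragraph 5 operates only by reference to Paragraph 2, so it falls with Paragraph 2. Paragraph 3 makes Paragraph 2 an essential term, and Paragraph 2 is the provision held invalid; under Paragraph 3, the entire Agreement is therefore void. No provision of the Agreement survives.

1, 2, 3, 4, 5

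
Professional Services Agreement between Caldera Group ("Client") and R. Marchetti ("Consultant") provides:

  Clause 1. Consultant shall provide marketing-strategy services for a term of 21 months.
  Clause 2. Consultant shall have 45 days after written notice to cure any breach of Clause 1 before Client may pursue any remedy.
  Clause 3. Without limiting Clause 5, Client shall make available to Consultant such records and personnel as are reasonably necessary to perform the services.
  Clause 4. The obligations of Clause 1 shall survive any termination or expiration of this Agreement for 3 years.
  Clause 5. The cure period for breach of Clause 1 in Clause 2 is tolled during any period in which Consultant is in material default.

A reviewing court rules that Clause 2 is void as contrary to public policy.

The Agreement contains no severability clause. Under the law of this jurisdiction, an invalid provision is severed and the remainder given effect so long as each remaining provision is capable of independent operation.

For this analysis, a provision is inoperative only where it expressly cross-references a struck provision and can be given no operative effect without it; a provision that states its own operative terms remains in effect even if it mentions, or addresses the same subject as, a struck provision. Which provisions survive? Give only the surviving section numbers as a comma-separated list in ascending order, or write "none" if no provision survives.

Clause 2 is struck. Clause 5 has no operative effect of its own apart from Clause 2 and is therefore inoperative. Although Clause 3 refers to Clause 5, its operative terms do not depend on Clause 5, so it remains in effect. Under the stated default rule, only provisions that cannot operate independently fall away; the rest are enforced. That leaves Clause 1, Clause 3, and Clause 4 in effect.

1, 3, 4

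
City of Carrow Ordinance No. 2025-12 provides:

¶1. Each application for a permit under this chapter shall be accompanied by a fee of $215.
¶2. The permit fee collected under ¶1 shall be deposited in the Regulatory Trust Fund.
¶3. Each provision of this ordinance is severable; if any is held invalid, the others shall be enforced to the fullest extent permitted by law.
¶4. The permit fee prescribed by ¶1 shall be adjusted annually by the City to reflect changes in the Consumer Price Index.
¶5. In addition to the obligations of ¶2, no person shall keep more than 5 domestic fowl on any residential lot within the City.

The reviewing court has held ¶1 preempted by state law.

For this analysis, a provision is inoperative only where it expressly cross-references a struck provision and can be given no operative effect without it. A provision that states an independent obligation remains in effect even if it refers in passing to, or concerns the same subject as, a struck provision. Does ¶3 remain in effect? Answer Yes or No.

¶1 is struck. The whole of ¶2 is the disposition of the permit fee, defined by reference to ¶1, so ¶2 cannot stand once ¶1 is removed. The whole of ¶4 is the indexation of the permit fee, defined by reference to ¶1, so ¶4 cannot stand once ¶1 is removed. Although ¶5 refers to ¶2, its operative terms do not depend on ¶2, so it remains in effect. ¶3 is a severability clause and preserves every provision that can still be given independent effect. ¶3 and ¶5 remain in effect. ¶3 is among the surviving provisions, so the answer is yes.

Yes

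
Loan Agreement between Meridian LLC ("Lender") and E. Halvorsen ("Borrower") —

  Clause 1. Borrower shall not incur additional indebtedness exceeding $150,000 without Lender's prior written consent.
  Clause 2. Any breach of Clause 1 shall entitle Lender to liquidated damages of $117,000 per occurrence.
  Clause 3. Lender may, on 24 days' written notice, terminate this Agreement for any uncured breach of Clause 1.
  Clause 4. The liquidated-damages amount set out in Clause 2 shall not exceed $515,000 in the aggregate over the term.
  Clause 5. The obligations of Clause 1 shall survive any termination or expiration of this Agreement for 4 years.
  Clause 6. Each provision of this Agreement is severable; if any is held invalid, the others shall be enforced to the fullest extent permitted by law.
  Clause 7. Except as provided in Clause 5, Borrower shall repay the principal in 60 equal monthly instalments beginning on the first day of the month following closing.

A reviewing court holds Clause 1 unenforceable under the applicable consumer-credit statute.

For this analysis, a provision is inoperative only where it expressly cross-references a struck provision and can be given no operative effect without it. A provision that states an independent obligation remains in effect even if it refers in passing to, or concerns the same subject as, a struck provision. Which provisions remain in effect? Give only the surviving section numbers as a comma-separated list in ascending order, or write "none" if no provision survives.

Clause 1 is struck. Clause 2 has no operative effect of its own apart from Clause 1 and is therefore inoperative. Clause 3 has no operative effect of its own apart from Clause 1 and is therefore inoperative. Clause 5 operates only by reference to Clause 1, so it falls with Clause 1. Clause 4 does nothing except set the aggregate cap on the liquidated-damages amount by reference to Clause 2; with Clause 2 gone it has no independent effect and is inoperative. Although Clause 7 refers to Clause 5, its operative terms do not depend on Clause 5, so it remains in effect. Under the severability clause in Clause 6, the remaining provisions continue in force. The provisions still in force are Clause 6 and Clause 7.

6, 7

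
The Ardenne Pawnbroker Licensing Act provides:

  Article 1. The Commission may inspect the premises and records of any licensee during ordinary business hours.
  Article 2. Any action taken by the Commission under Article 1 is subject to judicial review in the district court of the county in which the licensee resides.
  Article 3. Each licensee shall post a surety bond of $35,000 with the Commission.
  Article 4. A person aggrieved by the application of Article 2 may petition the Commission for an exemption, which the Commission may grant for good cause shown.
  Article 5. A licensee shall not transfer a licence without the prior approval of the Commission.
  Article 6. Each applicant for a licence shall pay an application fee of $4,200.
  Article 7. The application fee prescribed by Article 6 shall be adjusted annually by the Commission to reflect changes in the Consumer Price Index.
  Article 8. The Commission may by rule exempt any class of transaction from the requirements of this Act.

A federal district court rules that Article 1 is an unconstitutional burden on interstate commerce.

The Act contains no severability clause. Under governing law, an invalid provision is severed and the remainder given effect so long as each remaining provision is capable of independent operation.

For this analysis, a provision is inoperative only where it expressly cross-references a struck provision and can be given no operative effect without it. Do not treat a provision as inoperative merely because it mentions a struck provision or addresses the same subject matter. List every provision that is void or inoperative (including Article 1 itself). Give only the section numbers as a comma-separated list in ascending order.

1, 2, 4

Article 1 is struck. Article 2 operates only by reference to Article 1, so it falls with Article 1. Article 4 merely fixes the exemption procedure for Article 2; with Article 2 gone it has nothing to operate on and falls away. Under the stated default rule, only provisions that cannot operate independently fall away; the rest are enforced. The provisions still in force are Article 3, Article 5, Article 6, Article 7, and Article 8.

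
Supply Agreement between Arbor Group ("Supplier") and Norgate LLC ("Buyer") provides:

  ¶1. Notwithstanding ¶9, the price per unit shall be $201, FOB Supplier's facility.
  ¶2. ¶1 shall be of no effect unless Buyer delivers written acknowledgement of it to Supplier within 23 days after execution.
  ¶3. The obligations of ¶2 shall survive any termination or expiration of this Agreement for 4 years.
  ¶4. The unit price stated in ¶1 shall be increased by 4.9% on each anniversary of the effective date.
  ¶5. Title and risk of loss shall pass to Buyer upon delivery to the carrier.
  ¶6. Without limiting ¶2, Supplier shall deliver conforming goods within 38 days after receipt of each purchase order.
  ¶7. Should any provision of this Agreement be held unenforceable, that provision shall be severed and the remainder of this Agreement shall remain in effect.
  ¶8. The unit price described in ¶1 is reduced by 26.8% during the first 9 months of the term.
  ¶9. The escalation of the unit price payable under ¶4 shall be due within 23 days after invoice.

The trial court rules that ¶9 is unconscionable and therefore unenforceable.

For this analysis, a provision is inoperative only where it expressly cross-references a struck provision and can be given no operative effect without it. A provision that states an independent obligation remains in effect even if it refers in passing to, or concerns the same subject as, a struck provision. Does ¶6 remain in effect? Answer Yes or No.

¶9 is struck. Although ¶1 refers to ¶9, its operative terms do not depend on ¶9, so it remains in effect. No other provision's operative terms depend on ¶9. ¶7 is a severability clause and preserves every provision that can still be given independent effect. ¶1, ¶2, ¶3, ¶4, ¶5, ¶6, ¶7, and ¶8 remain in effect. ¶6 is among the surviving provisions, so the answer is yes.

Yes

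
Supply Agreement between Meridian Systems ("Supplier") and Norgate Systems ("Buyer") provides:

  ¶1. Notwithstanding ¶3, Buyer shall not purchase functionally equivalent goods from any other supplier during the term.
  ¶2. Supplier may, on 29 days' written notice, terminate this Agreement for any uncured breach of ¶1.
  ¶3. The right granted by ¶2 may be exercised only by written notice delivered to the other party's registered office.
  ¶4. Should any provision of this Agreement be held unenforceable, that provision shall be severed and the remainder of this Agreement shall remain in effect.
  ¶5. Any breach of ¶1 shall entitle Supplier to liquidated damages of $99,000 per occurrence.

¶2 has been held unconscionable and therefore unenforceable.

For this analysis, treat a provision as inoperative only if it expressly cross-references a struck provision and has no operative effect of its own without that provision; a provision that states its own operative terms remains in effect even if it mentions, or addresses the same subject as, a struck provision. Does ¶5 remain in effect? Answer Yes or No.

¶2 is struck. The only function of ¶3 is the notice requirement for ¶2, so it cannot stand once ¶2 is removed. ¶1 mentions ¶3 but its own obligation stands independently of ¶3, so ¶1 is not affected. Under the severability clause in ¶4, the remaining provisions continue in force. ¶1, ¶4, and ¶5 remain in effect. ¶5 is among the surviving provisions, so the answer is yes.

Yes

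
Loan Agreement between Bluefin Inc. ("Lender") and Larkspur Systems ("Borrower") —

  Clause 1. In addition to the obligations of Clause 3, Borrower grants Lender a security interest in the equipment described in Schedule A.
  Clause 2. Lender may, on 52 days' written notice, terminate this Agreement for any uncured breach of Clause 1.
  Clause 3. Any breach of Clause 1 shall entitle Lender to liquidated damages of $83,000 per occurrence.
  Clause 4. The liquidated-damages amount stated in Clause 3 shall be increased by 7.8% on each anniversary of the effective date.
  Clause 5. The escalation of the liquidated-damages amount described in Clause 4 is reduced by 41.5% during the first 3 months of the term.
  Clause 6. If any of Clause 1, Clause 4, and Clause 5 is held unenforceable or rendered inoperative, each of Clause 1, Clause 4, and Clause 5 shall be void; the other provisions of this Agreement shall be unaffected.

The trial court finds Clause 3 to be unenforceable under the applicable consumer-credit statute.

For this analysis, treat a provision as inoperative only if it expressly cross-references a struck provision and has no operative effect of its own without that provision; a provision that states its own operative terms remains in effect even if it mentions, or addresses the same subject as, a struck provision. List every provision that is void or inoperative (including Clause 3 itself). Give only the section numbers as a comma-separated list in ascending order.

Clause 3 is struck. Clause 4 operates only by reference to Clause 3, so it falls with Clause 3. Clause 5 has no operative effect of its own apart from Clause 4 and is therefore inoperative. Clause 6 declares Clause 1, Clause 4, and Clause 5 mutually dependent; since one of them has fallen, all of them are of no effect. That brings down Clause 1 as well. Clause 2 in turn depends solely on a provision now struck and likewise falls. The remainder continues in force under Clause 6. Only Clause 6 remains in effect.

1, 2, 3, 4, 5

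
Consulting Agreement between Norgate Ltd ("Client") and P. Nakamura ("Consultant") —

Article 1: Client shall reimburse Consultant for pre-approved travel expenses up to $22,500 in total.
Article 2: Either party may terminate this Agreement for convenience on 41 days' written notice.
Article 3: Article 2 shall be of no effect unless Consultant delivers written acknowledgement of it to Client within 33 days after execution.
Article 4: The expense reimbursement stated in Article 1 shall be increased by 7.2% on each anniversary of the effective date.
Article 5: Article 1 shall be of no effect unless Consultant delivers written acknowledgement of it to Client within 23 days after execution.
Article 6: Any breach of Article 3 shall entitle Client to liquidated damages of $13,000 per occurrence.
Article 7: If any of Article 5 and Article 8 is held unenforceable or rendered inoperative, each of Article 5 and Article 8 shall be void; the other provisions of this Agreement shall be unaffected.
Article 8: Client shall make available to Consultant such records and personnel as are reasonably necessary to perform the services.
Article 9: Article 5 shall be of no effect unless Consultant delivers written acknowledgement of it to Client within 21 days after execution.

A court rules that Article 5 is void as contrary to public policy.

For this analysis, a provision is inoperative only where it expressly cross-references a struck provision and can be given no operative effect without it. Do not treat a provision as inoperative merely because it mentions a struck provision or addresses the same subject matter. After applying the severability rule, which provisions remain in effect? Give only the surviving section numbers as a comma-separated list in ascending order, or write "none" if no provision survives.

1, 2, 3, 4, 6, 7

Article 5 is struck. Article 9 operates only by reference to Article 5, so it falls with Article 5. Article 7 declares Article 5 and Article 8 mutually dependent; since one of them has fallen, all of them are of no effect. That brings down Article 8 as well. The remainder continues in force under Article 7. Article 1, Article 2, Article 3, Article 4, Article 6, and Article 7 remain in effect.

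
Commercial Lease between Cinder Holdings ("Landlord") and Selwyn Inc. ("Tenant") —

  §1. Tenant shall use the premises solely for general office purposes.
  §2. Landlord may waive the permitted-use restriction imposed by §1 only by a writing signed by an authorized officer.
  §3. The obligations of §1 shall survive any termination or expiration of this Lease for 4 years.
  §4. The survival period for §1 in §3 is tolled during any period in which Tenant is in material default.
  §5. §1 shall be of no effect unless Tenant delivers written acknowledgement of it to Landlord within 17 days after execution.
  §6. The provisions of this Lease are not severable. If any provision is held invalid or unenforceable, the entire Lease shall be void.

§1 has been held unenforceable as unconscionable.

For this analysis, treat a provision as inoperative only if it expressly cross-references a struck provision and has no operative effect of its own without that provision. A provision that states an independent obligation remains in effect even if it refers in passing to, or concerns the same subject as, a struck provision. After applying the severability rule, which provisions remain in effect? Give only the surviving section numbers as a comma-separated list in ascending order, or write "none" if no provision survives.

§1 is struck. §2 has no operative effect of its own apart from §1 and is therefore inoperative. The only function of §3 is the survival period for §1, so it cannot stand once §1 is removed. §5 merely fixes the acknowledgement condition for §1; with §1 gone it has nothing to operate on and falls away. The whole of §4 is the tolling of the survival period for §1, defined by reference to §3, so §4 cannot stand once §3 is removed. §6 provides that the Lease is not severable, so the invalidity of any one provision voids the entire Lease. No provision of the Lease survives.

none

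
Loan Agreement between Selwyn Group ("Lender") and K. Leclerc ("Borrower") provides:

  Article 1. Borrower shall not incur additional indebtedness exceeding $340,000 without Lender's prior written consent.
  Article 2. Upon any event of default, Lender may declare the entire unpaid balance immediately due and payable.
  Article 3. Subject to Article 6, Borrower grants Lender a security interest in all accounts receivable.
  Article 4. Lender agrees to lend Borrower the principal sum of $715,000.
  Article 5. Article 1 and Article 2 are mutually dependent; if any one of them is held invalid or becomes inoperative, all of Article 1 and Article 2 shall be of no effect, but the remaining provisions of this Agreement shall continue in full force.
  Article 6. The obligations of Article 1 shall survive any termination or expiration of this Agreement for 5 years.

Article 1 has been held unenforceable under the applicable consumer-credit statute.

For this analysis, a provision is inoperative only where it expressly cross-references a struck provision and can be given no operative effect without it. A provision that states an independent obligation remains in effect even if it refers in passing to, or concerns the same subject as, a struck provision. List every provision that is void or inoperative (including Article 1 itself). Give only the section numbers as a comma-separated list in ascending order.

1, 2, 6

Article 1 is struck. Article 6 operates only by reference to Article 1, so it falls with Article 1. Article 3 mentions Article 6 but its own obligation stands independently of Article 6, so Article 3 is not affected. Article 5 declares Article 1 and Article 2 mutually dependent; since one of them has fallen, all of them are of no effect. That brings down Article 2 as well. The remainder continues in force under Article 5. Article 3, Article 4, and Article 5 remain in effect.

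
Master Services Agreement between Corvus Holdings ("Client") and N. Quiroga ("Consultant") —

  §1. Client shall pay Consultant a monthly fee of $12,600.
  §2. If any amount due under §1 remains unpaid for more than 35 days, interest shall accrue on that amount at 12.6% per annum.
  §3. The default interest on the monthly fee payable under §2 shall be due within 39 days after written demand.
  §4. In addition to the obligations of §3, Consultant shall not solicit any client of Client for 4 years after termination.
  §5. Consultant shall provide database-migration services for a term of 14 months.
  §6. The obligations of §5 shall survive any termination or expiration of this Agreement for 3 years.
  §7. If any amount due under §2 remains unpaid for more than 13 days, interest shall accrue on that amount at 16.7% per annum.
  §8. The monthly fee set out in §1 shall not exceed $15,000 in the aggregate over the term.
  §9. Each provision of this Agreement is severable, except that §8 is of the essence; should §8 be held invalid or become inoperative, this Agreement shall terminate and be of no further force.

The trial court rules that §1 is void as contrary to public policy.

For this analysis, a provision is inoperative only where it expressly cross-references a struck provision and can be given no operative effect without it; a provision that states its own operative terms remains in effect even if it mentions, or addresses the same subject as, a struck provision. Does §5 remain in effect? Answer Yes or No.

§1 is struck. The whole of §2 is the default interest on the monthly fee, defined by reference to §1, so §2 cannot stand once §1 is removed. §8 operates only by reference to §1, so it falls with §1. §3 operates only by reference to §2, so it falls with §2. The whole of §7 is the default interest on the default interest on the monthly fee, defined by reference to §2, so §7 cannot stand once §2 is removed. §9 makes §8 an essential term, and §8 has been rendered inoperative by the cascade; under §9, the entire Agreement is therefore void. No provision of the Agreement survives. §5 is among the inoperative provisions, so the answer is no.

No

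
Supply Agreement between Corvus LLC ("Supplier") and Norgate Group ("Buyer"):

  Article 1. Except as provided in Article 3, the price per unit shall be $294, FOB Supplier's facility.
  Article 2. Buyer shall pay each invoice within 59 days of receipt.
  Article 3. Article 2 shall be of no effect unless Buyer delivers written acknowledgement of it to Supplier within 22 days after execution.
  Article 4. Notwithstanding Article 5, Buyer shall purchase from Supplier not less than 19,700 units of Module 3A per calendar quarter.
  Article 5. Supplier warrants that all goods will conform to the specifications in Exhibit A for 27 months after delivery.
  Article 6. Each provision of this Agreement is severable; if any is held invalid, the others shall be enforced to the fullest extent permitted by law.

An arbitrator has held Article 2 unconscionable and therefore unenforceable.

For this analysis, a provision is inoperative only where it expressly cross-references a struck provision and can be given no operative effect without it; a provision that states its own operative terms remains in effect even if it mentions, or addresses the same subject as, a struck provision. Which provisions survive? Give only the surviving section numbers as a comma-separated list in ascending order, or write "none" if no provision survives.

Article 2 is struck. Article 3 has no operative effect of its own apart from Article 2 and is therefore inoperative. Although Article 1 refers to Article 3, its operative terms do not depend on Article 3, so it remains in effect. Under the severability clause in Article 6, the remaining provisions continue in force. The provisions still in force are Article 1, Article 4, Article 5, and Article 6.

1, 4, 5, 6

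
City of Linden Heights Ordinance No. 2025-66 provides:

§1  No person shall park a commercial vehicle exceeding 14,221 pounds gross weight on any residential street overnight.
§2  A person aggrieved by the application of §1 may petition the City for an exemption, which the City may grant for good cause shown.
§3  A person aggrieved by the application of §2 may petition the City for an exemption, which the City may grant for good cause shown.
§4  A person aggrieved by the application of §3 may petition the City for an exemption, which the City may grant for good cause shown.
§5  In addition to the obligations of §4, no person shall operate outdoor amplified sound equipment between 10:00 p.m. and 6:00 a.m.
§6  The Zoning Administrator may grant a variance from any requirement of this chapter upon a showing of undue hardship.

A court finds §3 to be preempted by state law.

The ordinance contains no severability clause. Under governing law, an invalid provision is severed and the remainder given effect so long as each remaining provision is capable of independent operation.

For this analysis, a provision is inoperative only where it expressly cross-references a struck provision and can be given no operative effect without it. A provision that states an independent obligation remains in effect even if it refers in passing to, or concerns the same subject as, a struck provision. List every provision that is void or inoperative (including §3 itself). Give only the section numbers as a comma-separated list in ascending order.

3, 4

§3 is struck. The only function of §4 is the exemption procedure for §3, so it cannot stand once §3 is removed. Although §5 refers to §4, its operative terms do not depend on §4, so it remains in effect. Under the stated default rule, only provisions that cannot operate independently fall away; the rest are enforced. §1, §2, §5, and §6 remain in effect.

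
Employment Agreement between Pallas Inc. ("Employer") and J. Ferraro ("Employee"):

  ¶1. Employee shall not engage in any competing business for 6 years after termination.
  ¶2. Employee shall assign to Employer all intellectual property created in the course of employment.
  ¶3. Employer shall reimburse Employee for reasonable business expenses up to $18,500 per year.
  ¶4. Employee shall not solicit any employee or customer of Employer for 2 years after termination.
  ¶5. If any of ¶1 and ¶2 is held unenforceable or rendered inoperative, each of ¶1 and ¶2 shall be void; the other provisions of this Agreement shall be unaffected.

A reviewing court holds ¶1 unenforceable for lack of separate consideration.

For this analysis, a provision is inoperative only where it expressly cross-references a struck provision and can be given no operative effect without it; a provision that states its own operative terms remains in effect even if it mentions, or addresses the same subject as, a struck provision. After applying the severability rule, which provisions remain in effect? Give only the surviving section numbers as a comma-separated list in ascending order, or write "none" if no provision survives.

3, 4, 5

¶1 is struck. Nothing else in the Agreement is defined by reference to ¶1. ¶5 declares ¶1 and ¶2 mutually dependent; since one of them has fallen, all of them are of no effect. That brings down ¶2 as well. The remainder continues in force under ¶5. That leaves ¶3, ¶4, and ¶5 in effect.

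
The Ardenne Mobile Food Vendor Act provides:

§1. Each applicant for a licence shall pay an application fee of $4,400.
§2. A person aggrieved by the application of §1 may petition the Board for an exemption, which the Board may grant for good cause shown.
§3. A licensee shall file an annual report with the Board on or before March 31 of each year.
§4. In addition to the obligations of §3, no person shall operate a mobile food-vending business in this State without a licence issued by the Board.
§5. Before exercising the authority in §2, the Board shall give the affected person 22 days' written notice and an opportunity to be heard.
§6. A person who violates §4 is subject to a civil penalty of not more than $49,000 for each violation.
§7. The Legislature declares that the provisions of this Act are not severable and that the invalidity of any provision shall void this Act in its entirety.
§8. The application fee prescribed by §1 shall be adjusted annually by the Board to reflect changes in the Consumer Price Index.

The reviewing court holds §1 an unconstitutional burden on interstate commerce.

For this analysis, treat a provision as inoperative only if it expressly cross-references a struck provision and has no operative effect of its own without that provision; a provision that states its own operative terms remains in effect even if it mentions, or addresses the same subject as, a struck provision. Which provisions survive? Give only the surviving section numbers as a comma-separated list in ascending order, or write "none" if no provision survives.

none

§1 is struck. §2 operates only by reference to §1, so it falls with §1. §8 operates only by reference to §1, so it falls with §1. §5 has no operative effect of its own apart from §2 and is therefore inoperative. §7 provides that the Act is not severable, so the invalidity of any one provision voids the entire Act. No provision of the Act survives.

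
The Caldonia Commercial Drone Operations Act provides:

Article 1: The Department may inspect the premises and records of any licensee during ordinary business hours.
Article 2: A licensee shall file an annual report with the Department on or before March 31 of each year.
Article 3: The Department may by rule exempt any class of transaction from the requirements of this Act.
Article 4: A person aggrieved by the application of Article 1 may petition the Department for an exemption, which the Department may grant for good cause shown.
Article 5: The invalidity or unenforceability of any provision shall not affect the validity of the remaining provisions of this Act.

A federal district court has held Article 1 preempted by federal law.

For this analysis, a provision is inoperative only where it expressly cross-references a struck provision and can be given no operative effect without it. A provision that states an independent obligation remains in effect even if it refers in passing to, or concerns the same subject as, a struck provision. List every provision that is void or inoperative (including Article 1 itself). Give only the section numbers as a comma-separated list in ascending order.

1, 4

Article 1 is struck. Article 4 has no operative effect of its own apart from Article 1 and is therefore inoperative. Article 5 is a severability clause and preserves every provision that can still be given independent effect. That leaves Article 2, Article 3, and Article 5 in effect.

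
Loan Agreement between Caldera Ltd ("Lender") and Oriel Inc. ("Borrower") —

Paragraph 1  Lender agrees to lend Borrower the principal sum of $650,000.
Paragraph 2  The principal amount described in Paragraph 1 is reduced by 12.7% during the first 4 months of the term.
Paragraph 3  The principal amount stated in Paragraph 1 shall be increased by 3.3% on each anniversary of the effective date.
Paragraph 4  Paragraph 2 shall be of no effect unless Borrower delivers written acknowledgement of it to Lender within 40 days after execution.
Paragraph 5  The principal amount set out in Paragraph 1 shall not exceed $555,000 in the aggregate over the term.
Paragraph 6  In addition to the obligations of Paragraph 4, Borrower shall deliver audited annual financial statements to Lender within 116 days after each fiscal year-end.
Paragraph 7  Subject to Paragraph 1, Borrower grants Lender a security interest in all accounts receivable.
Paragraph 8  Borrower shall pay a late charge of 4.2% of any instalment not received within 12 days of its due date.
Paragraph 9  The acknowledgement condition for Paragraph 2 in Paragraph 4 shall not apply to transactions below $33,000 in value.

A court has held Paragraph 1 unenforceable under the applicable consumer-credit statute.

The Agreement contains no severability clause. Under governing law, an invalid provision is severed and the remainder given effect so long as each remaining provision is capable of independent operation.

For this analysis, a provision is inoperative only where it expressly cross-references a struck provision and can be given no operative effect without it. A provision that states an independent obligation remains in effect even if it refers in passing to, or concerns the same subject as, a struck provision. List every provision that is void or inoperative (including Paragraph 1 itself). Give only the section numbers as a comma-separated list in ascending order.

Paragraph 1 is struck. Paragraph 2 operates only by reference to Paragraph 1, so it falls with Paragraph 1. Paragraph 3 operates only by reference to Paragraph 1, so it falls with Paragraph 1. Paragraph 5 does nothing except set the aggregate cap on the principal amount by reference to Paragraph 1; with Paragraph 1 gone it has no independent effect and is inoperative. Paragraph 4 operates only by reference to Paragraph 2, so it falls with Paragraph 2. The whole of Paragraph 9 is the carve-out from the acknowledgement condition for Paragraph 2, defined by reference to Paragraph 4, so Paragraph 9 cannot stand once Paragraph 4 is removed. Although Paragraph 7 refers to Paragraph 1, its operative terms do not depend on Paragraph 1, so it remains in effect. Although Paragraph 6 refers to Paragraph 4, its operative terms do not depend on Paragraph 4, so it remains in effect. With no severability clause, the stated default rule severs what cannot stand and enforces each remaining provision that can operate on its own. That leaves Paragraph 6, Paragraph 7, and Paragraph 8 in effect.

1, 2, 3, 4, 5, 9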